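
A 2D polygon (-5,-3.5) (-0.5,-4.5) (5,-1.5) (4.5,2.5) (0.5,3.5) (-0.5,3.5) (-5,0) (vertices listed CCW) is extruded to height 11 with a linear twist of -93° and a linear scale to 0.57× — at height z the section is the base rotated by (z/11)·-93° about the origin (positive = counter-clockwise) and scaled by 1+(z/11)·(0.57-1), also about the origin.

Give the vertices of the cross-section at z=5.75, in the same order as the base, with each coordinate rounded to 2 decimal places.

t = z/height = 5.75/11 = 0.522727
s = 1 + (scale-1)·z/height = 1 + (0.57-1)·5.75/11 = 0.775227
θ = twist·z/height = -93°·5.75/11 = -48.6136° = -0.848468 rad
cos θ = 0.661133, sin θ = -0.750268 (intermediates below are computed at full precision and shown rounded to 5 d.p.)
v1: (-5,-3.5) → rotate → (-5.93161,1.43738) → ×s → (-4.59834,1.11429) → (-4.60,1.11)
v2: (-0.5,-4.5) → rotate → (-3.70677,-2.59997) → ×s → (-2.87359,-2.01556) → (-2.87,-2.02)
v3: (5,-1.5) → rotate → (2.18026,-4.74304) → ×s → (1.69020,-3.67694) → (1.69,-3.68)
v4: (4.5,2.5) → rotate → (4.85077,-1.72337) → ×s → (3.76045,-1.33601) → (3.76,-1.34)
v5: (0.5,3.5) → rotate → (2.95651,1.93883) → ×s → (2.29196,1.50304) → (2.29,1.50)
v6: (-0.5,3.5) → rotate → (2.29537,2.68910) → ×s → (1.77944,2.08466) → (1.78,2.08)
v7: (-5,0) → rotate → (-3.30567,3.75134) → ×s → (-2.56264,2.90814) → (-2.56,2.91)

Cross-section at z=5.75: (-4.60,1.11) (-2.87,-2.02) (1.69,-3.68) (3.76,-1.34) (2.29,1.50) (1.78,2.08) (-2.56,2.91)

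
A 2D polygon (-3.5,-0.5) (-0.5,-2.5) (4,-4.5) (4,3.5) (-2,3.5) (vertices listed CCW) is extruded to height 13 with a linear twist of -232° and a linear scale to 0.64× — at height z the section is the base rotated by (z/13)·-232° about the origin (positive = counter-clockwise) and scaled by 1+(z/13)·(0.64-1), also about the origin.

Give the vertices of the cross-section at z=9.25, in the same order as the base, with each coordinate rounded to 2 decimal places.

Cross-section at z=9.25: (2.42,1.03) (-0.12,1.89) (-3.74,2.47) (-2.20,-3.28) (2.11,-2.13)

t = z/height = 9.25/13 = 0.711538
s = 1 + (scale-1)·z/height = 1 + (0.64-1)·9.25/13 = 0.743846
θ = twist·z/height = -232°·9.25/13 = -165.0769° = -2.881136 rad
cos θ = -0.966272, sin θ = -0.257522 (intermediates below are computed at full precision and shown rounded to 5 d.p.)
v1: (-3.5,-0.5) → rotate → (3.25319,1.38446) → ×s → (2.41987,1.02983) → (2.42,1.03)
v2: (-0.5,-2.5) → rotate → (-0.16067,2.54444) → ×s → (-0.11951,1.89267) → (-0.12,1.89)
v3: (4,-4.5) → rotate → (-5.02394,3.31814) → ×s → (-3.73704,2.46818) → (-3.74,2.47)
v4: (4,3.5) → rotate → (-2.96376,-4.41204) → ×s → (-2.20458,-3.28188) → (-2.20,-3.28)
v5: (-2,3.5) → rotate → (2.83387,-2.86691) → ×s → (2.10796,-2.13254) → (2.11,-2.13)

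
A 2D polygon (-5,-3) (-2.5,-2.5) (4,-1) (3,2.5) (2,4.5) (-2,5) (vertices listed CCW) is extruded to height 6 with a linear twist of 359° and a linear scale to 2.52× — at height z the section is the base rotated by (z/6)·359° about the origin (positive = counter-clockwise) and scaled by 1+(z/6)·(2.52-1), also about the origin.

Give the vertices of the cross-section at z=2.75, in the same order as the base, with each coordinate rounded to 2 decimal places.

t = z/height = 2.75/6 = 0.458333
s = 1 + (scale-1)·z/height = 1 + (2.52-1)·2.75/6 = 1.696667
θ = twist·z/height = 359°·2.75/6 = 164.5417° = 2.871794 rad
cos θ = -0.963825, sin θ = 0.266538 (intermediates below are computed at full precision and shown rounded to 5 d.p.)
v1: (-5,-3) → rotate → (5.61874,1.55879) → ×s → (9.53312,2.64474) → (9.53,2.64)
v2: (-2.5,-2.5) → rotate → (3.07591,1.74322) → ×s → (5.21879,2.95766) → (5.22,2.96)
v3: (4,-1) → rotate → (-3.58876,2.02997) → ×s → (-6.08893,3.44419) → (-6.09,3.44)
v4: (3,2.5) → rotate → (-3.55782,-1.60995) → ×s → (-6.03643,-2.73155) → (-6.04,-2.73)
v5: (2,4.5) → rotate → (-3.12707,-3.80414) → ×s → (-5.30559,-6.45435) → (-5.31,-6.45)
v6: (-2,5) → rotate → (0.59496,-5.35220) → ×s → (1.00945,-9.08090) → (1.01,-9.08)

Cross-section at z=2.75: (9.53,2.64) (5.22,2.96) (-6.09,3.44) (-6.04,-2.73) (-5.31,-6.45) (1.01,-9.08)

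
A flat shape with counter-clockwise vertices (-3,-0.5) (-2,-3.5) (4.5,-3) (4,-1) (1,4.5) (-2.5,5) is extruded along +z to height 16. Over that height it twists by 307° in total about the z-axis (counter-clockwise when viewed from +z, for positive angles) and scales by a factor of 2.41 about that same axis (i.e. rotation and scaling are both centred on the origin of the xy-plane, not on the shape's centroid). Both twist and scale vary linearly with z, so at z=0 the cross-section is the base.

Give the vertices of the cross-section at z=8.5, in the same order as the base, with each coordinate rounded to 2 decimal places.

t = z/height = 8.5/16 = 0.53125
s = 1 + (scale-1)·z/height = 1 + (2.41-1)·8.5/16 = 1.749063
θ = twist·z/height = 307°·8.5/16 = 163.0938° = 2.846523 rad
cos θ = -0.956782, sin θ = 0.290807 (intermediates below are computed at full precision and shown rounded to 5 d.p.)
v1: (-3,-0.5) → rotate → (3.01575,-0.39403) → ×s → (5.27473,-0.68918) → (5.27,-0.69)
v2: (-2,-3.5) → rotate → (2.93139,2.76712) → ×s → (5.12718,4.83987) → (5.13,4.84)
v3: (4.5,-3) → rotate → (-3.43310,4.17898) → ×s → (-6.00470,7.30929) → (-6.00,7.31)
v4: (4,-1) → rotate → (-3.53632,2.12001) → ×s → (-6.18525,3.70803) → (-6.19,3.71)
v5: (1,4.5) → rotate → (-2.26541,-4.01471) → ×s → (-3.96235,-7.02198) → (-3.96,-7.02)
v6: (-2.5,5) → rotate → (0.93792,-5.51093) → ×s → (1.64048,-9.63895) → (1.64,-9.64)

Cross-section at z=8.5: (5.27,-0.69) (5.13,4.84) (-6.00,7.31) (-6.19,3.71) (-3.96,-7.02) (1.64,-9.64)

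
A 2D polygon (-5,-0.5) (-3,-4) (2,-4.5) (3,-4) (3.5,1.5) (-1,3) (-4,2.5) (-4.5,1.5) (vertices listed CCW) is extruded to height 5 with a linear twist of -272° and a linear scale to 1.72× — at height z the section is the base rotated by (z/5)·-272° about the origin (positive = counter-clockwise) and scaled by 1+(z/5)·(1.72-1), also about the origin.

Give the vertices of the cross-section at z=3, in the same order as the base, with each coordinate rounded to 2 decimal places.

t = z/height = 3/5 = 0.6
s = 1 + (scale-1)·z/height = 1 + (1.72-1)·3/5 = 1.432000
θ = twist·z/height = -272°·3/5 = -163.2000° = -2.848377 rad
cos θ = -0.957319, sin θ = -0.289032 (intermediates below are computed at full precision and shown rounded to 5 d.p.)
v1: (-5,-0.5) → rotate → (4.64208,1.92382) → ×s → (6.64746,2.75491) → (6.65,2.75)
v2: (-3,-4) → rotate → (1.71583,4.69637) → ×s → (2.45707,6.72521) → (2.46,6.73)
v3: (2,-4.5) → rotate → (-3.21528,3.72987) → ×s → (-4.60428,5.34118) → (-4.60,5.34)
v4: (3,-4) → rotate → (-4.02809,2.96218) → ×s → (-5.76822,4.24185) → (-5.77,4.24)
v5: (3.5,1.5) → rotate → (-2.91707,-2.44759) → ×s → (-4.17725,-3.50495) → (-4.18,-3.50)
v6: (-1,3) → rotate → (1.82441,-2.58293) → ×s → (2.61256,-3.69875) → (2.61,-3.70)
v7: (-4,2.5) → rotate → (4.55186,-1.23717) → ×s → (6.51826,-1.77163) → (6.52,-1.77)
v8: (-4.5,1.5) → rotate → (4.74149,-0.13534) → ×s → (6.78981,-0.19380) → (6.79,-0.19)

Cross-section at z=3: (6.65,2.75) (2.46,6.73) (-4.60,5.34) (-5.77,4.24) (-4.18,-3.50) (2.61,-3.70) (6.52,-1.77) (6.79,-0.19)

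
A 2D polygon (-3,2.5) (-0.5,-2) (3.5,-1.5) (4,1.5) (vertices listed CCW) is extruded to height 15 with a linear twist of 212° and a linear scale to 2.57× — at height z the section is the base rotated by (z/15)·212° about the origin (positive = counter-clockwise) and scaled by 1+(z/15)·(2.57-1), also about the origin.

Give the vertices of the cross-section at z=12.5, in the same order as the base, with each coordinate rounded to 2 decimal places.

Cross-section at z=12.5: (6.58,-6.16) (1.42,4.54) (-7.86,3.93) (-9.42,-2.92)

t = z/height = 12.5/15 = 0.833333
s = 1 + (scale-1)·z/height = 1 + (2.57-1)·12.5/15 = 2.308333
θ = twist·z/height = 212°·12.5/15 = 176.6667° = 3.083415 rad
cos θ = -0.998308, sin θ = 0.058145 (intermediates below are computed at full precision and shown rounded to 5 d.p.)
v1: (-3,2.5) → rotate → (2.84956,-2.67020) → ×s → (6.57774,-6.16372) → (6.58,-6.16)
v2: (-0.5,-2) → rotate → (0.61544,1.96754) → ×s → (1.42065,4.54175) → (1.42,4.54)
v3: (3.5,-1.5) → rotate → (-3.40686,1.70097) → ×s → (-7.86417,3.92640) → (-7.86,3.93)
v4: (4,1.5) → rotate → (-4.08045,-1.26488) → ×s → (-9.41904,-2.91977) → (-9.42,-2.92)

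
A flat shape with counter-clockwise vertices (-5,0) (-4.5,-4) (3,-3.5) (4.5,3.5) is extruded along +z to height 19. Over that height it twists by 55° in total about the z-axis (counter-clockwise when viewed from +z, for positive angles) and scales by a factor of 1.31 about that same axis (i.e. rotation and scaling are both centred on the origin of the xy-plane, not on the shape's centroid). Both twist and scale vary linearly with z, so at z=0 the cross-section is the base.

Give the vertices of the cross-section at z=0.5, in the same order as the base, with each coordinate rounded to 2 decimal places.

Cross-section at z=0.5: (-5.04,-0.13) (-4.43,-4.15) (3.11,-3.45) (4.45,3.64)

t = z/height = 0.5/19 = 0.0263158
s = 1 + (scale-1)·z/height = 1 + (1.31-1)·0.5/19 = 1.008158
θ = twist·z/height = 55°·0.5/19 = 1.4474° = 0.025261 rad
cos θ = 0.999681, sin θ = 0.025259 (intermediates below are computed at full precision and shown rounded to 5 d.p.)
v1: (-5,0) → rotate → (-4.99840,-0.12629) → ×s → (-5.03918,-0.12732) → (-5.04,-0.13)
v2: (-4.5,-4) → rotate → (-4.39753,-4.11239) → ×s → (-4.43340,-4.14594) → (-4.43,-4.15)
v3: (3,-3.5) → rotate → (3.08745,-3.42311) → ×s → (3.11264,-3.45103) → (3.11,-3.45)
v4: (4.5,3.5) → rotate → (4.41016,3.61255) → ×s → (4.44614,3.64202) → (4.45,3.64)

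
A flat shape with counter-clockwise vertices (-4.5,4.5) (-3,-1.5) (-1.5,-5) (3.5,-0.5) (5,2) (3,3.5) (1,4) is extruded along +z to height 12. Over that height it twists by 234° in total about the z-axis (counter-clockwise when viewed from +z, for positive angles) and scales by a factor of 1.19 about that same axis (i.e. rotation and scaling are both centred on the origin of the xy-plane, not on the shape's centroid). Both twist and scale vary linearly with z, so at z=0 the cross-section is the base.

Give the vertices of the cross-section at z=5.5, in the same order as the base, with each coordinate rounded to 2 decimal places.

t = z/height = 5.5/12 = 0.458333
s = 1 + (scale-1)·z/height = 1 + (1.19-1)·5.5/12 = 1.087083
θ = twist·z/height = 234°·5.5/12 = 107.2500° = 1.871866 rad
cos θ = -0.296542, sin θ = 0.955020 (intermediates below are computed at full precision and shown rounded to 5 d.p.)
v1: (-4.5,4.5) → rotate → (-2.96315,-5.63203) → ×s → (-3.22119,-6.12248) → (-3.22,-6.12)
v2: (-3,-1.5) → rotate → (2.32215,-2.42025) → ×s → (2.52438,-2.63101) → (2.52,-2.63)
v3: (-1.5,-5) → rotate → (5.21991,0.05018) → ×s → (5.67448,0.05455) → (5.67,0.05)
v4: (3.5,-0.5) → rotate → (-0.56039,3.49084) → ×s → (-0.60919,3.79483) → (-0.61,3.79)
v5: (5,2) → rotate → (-3.39275,4.18202) → ×s → (-3.68820,4.54620) → (-3.69,4.55)
v6: (3,3.5) → rotate → (-4.23219,1.82716) → ×s → (-4.60075,1.98628) → (-4.60,1.99)
v7: (1,4) → rotate → (-4.11662,-0.23115) → ×s → (-4.47511,-0.25128) → (-4.48,-0.25)

Cross-section at z=5.5: (-3.22,-6.12) (2.52,-2.63) (5.67,0.05) (-0.61,3.79) (-3.69,4.55) (-4.60,1.99) (-4.48,-0.25)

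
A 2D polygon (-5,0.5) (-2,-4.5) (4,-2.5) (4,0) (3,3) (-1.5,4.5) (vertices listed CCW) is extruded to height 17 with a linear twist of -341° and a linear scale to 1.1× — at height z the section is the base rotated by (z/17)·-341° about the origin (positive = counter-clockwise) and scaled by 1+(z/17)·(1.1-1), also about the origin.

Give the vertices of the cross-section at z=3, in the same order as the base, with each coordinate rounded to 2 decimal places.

t = z/height = 3/17 = 0.176471
s = 1 + (scale-1)·z/height = 1 + (1.1-1)·3/17 = 1.017647
θ = twist·z/height = -341°·3/17 = -60.1765° = -1.050278 rad
cos θ = 0.497330, sin θ = -0.867561 (intermediates below are computed at full precision and shown rounded to 5 d.p.)
v1: (-5,0.5) → rotate → (-2.05287,4.58647) → ×s → (-2.08910,4.66741) → (-2.09,4.67)
v2: (-2,-4.5) → rotate → (-4.89869,-0.50286) → ×s → (-4.98513,-0.51174) → (-4.99,-0.51)
v3: (4,-2.5) → rotate → (-0.17958,-4.71357) → ×s → (-0.18275,-4.79675) → (-0.18,-4.80)
v4: (4,0) → rotate → (1.98932,-3.47025) → ×s → (2.02443,-3.53148) → (2.02,-3.53)
v5: (3,3) → rotate → (4.09467,-1.11069) → ×s → (4.16693,-1.13029) → (4.17,-1.13)
v6: (-1.5,4.5) → rotate → (3.15803,3.53933) → ×s → (3.21376,3.60179) → (3.21,3.60)

Cross-section at z=3: (-2.09,4.67) (-4.99,-0.51) (-0.18,-4.80) (2.02,-3.53) (4.17,-1.13) (3.21,3.60)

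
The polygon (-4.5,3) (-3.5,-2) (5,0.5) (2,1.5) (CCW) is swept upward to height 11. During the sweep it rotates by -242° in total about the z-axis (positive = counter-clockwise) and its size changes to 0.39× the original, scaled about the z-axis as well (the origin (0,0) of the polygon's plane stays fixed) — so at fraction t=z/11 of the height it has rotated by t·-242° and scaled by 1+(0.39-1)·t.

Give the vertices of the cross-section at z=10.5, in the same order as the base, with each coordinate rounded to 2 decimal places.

Cross-section at z=10.5: (0.21,-2.25) (1.57,-0.61) (-1.48,1.49) (-1.01,0.25)

t = z/height = 10.5/11 = 0.954545
s = 1 + (scale-1)·z/height = 1 + (0.39-1)·10.5/11 = 0.417727
θ = twist·z/height = -242°·10.5/11 = -231.0000° = -4.031711 rad
cos θ = -0.629320, sin θ = 0.777146 (intermediates below are computed at full precision and shown rounded to 5 d.p.)
v1: (-4.5,3) → rotate → (0.50050,-5.38512) → ×s → (0.20907,-2.24951) → (0.21,-2.25)
v2: (-3.5,-2) → rotate → (3.75691,-1.46137) → ×s → (1.56937,-0.61045) → (1.57,-0.61)
v3: (5,0.5) → rotate → (-3.53517,3.57107) → ×s → (-1.47674,1.49173) → (-1.48,1.49)
v4: (2,1.5) → rotate → (-2.42436,0.61031) → ×s → (-1.01272,0.25494) → (-1.01,0.25)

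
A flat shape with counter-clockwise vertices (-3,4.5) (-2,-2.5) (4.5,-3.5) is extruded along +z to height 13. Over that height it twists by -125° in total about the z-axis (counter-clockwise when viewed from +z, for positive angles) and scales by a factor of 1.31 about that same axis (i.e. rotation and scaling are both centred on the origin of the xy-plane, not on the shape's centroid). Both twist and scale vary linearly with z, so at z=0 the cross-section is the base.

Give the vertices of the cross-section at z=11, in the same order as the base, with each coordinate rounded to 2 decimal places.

Cross-section at z=11: (6.50,2.10) (-2.35,3.29) (-5.80,-4.27)

t = z/height = 11/13 = 0.846154
s = 1 + (scale-1)·z/height = 1 + (1.31-1)·11/13 = 1.262308
θ = twist·z/height = -125°·11/13 = -105.7692° = -1.846021 rad
cos θ = -0.271763, sin θ = -0.962364 (intermediates below are computed at full precision and shown rounded to 5 d.p.)
v1: (-3,4.5) → rotate → (5.14593,1.66416) → ×s → (6.49575,2.10068) → (6.50,2.10)
v2: (-2,-2.5) → rotate → (-1.86238,2.60414) → ×s → (-2.35090,3.28722) → (-2.35,3.29)
v3: (4.5,-3.5) → rotate → (-4.59121,-3.37947) → ×s → (-5.79552,-4.26593) → (-5.80,-4.27)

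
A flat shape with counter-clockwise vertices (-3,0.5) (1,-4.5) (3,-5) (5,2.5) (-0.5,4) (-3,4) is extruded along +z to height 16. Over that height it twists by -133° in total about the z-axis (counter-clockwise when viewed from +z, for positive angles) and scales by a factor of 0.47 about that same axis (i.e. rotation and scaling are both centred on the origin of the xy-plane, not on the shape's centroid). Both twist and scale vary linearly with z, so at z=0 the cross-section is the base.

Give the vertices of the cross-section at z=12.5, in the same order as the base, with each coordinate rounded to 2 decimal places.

Cross-section at z=12.5: (0.71,1.64) (-2.70,0.06) (-3.27,-1.00) (0.72,-3.20) (2.35,-0.28) (2.70,1.14)

t = z/height = 12.5/16 = 0.78125
s = 1 + (scale-1)·z/height = 1 + (0.47-1)·12.5/16 = 0.585938
θ = twist·z/height = -133°·12.5/16 = -103.9063° = -1.813506 rad
cos θ = -0.240334, sin θ = -0.970690 (intermediates below are computed at full precision and shown rounded to 5 d.p.)
v1: (-3,0.5) → rotate → (1.20635,2.79190) → ×s → (0.70684,1.63588) → (0.71,1.64)
v2: (1,-4.5) → rotate → (-4.60844,0.11081) → ×s → (-2.70026,0.06493) → (-2.70,0.06)
v3: (3,-5) → rotate → (-5.57445,-1.71040) → ×s → (-3.26628,-1.00219) → (-3.27,-1.00)
v4: (5,2.5) → rotate → (1.22506,-5.45429) → ×s → (0.71781,-3.19587) → (0.72,-3.20)
v5: (-0.5,4) → rotate → (4.00293,-0.47599) → ×s → (2.34547,-0.27890) → (2.35,-0.28)
v6: (-3,4) → rotate → (4.60376,1.95074) → ×s → (2.69752,1.14301) → (2.70,1.14)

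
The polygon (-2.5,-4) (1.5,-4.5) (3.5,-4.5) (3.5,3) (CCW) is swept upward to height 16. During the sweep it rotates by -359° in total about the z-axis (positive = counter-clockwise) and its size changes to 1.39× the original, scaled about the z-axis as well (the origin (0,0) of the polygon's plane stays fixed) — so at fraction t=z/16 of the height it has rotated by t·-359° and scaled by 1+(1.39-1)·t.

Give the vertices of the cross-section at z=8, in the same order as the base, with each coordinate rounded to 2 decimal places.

Cross-section at z=8: (2.95,4.81) (-1.84,5.36) (-4.23,5.34) (-4.15,-3.62)

t = z/height = 8/16 = 0.5
s = 1 + (scale-1)·z/height = 1 + (1.39-1)·8/16 = 1.195000
θ = twist·z/height = -359°·8/16 = -179.5000° = -3.132866 rad
cos θ = -0.999962, sin θ = -0.008727 (intermediates below are computed at full precision and shown rounded to 5 d.p.)
v1: (-2.5,-4) → rotate → (2.46500,4.02166) → ×s → (2.94567,4.80589) → (2.95,4.81)
v2: (1.5,-4.5) → rotate → (-1.53921,4.48674) → ×s → (-1.83936,5.36165) → (-1.84,5.36)
v3: (3.5,-4.5) → rotate → (-3.53914,4.46929) → ×s → (-4.22927,5.34080) → (-4.23,5.34)
v4: (3.5,3) → rotate → (-3.47369,-3.03043) → ×s → (-4.15106,-3.62136) → (-4.15,-3.62)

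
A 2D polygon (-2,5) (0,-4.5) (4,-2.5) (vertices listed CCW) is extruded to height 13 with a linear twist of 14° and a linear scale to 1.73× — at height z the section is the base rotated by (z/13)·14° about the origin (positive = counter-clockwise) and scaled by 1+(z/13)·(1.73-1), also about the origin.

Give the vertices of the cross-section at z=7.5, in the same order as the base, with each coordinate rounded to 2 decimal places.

Cross-section at z=7.5: (-3.81,6.64) (0.90,-6.33) (6.13,-2.72)

t = z/height = 7.5/13 = 0.576923
s = 1 + (scale-1)·z/height = 1 + (1.73-1)·7.5/13 = 1.421154
θ = twist·z/height = 14°·7.5/13 = 8.0769° = 0.140969 rad
cos θ = 0.990080, sin θ = 0.140502 (intermediates below are computed at full precision and shown rounded to 5 d.p.)
v1: (-2,5) → rotate → (-2.68267,4.66940) → ×s → (-3.81249,6.63593) → (-3.81,6.64)
v2: (0,-4.5) → rotate → (0.63226,-4.45536) → ×s → (0.89854,-6.33175) → (0.90,-6.33)
v3: (4,-2.5) → rotate → (4.31158,-1.91319) → ×s → (6.12741,-2.71894) → (6.13,-2.72)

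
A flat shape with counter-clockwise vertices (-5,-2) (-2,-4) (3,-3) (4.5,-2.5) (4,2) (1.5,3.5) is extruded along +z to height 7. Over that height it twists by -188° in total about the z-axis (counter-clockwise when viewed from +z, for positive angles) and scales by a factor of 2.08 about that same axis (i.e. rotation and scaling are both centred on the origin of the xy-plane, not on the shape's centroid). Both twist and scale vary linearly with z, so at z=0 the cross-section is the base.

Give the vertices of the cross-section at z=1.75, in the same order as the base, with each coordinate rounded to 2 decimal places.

Cross-section at z=1.75: (-6.19,2.91) (-5.45,-1.61) (-0.19,-5.38) (1.58,-6.35) (5.32,-1.98) (4.55,1.64)

t = z/height = 1.75/7 = 0.25
s = 1 + (scale-1)·z/height = 1 + (2.08-1)·1.75/7 = 1.270000
θ = twist·z/height = -188°·1.75/7 = -47.0000° = -0.820305 rad
cos θ = 0.681998, sin θ = -0.731354 (intermediates below are computed at full precision and shown rounded to 5 d.p.)
v1: (-5,-2) → rotate → (-4.87270,2.29277) → ×s → (-6.18833,2.91182) → (-6.19,2.91)
v2: (-2,-4) → rotate → (-4.28941,-1.26529) → ×s → (-5.44755,-1.60691) → (-5.45,-1.61)
v3: (3,-3) → rotate → (-0.14807,-4.24006) → ×s → (-0.18804,-5.38487) → (-0.19,-5.38)
v4: (4.5,-2.5) → rotate → (1.24061,-4.99609) → ×s → (1.57557,-6.34503) → (1.58,-6.35)
v5: (4,2) → rotate → (4.19070,-1.56142) → ×s → (5.32219,-1.98300) → (5.32,-1.98)
v6: (1.5,3.5) → rotate → (3.58274,1.28996) → ×s → (4.55007,1.63825) → (4.55,1.64)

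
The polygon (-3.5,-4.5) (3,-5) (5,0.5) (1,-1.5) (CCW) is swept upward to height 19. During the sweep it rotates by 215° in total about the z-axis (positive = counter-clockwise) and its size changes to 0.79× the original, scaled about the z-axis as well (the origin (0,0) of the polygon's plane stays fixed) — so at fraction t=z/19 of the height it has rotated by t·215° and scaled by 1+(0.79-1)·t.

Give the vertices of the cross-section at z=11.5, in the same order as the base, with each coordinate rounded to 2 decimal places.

Cross-section at z=11.5: (4.97,0.20) (1.65,4.82) (-3.15,3.06) (0.44,1.51)

t = z/height = 11.5/19 = 0.605263
s = 1 + (scale-1)·z/height = 1 + (0.79-1)·11.5/19 = 0.872895
θ = twist·z/height = 215°·11.5/19 = 130.1316° = 2.271225 rad
cos θ = -0.644545, sin θ = 0.764566 (intermediates below are computed at full precision and shown rounded to 5 d.p.)
v1: (-3.5,-4.5) → rotate → (5.69646,0.22447) → ×s → (4.97241,0.19594) → (4.97,0.20)
v2: (3,-5) → rotate → (1.88920,5.51642) → ×s → (1.64907,4.81526) → (1.65,4.82)
v3: (5,0.5) → rotate → (-3.60501,3.50056) → ×s → (-3.14679,3.05562) → (-3.15,3.06)
v4: (1,-1.5) → rotate → (0.50230,1.73138) → ×s → (0.43846,1.51132) → (0.44,1.51)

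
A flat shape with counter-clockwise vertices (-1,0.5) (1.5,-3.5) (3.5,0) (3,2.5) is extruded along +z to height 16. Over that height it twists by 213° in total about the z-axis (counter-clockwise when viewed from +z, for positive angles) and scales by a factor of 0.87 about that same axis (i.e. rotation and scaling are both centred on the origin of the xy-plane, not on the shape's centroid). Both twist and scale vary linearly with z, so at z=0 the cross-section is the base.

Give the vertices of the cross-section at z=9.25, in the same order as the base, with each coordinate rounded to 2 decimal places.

t = z/height = 9.25/16 = 0.578125
s = 1 + (scale-1)·z/height = 1 + (0.87-1)·9.25/16 = 0.924844
θ = twist·z/height = 213°·9.25/16 = 123.1406° = 2.149209 rad
cos θ = -0.546696, sin θ = 0.837331 (intermediates below are computed at full precision and shown rounded to 5 d.p.)
v1: (-1,0.5) → rotate → (0.12803,-1.11068) → ×s → (0.11841,-1.02720) → (0.12,-1.03)
v2: (1.5,-3.5) → rotate → (2.11062,3.16943) → ×s → (1.95199,2.93123) → (1.95,2.93)
v3: (3.5,0) → rotate → (-1.91344,2.93066) → ×s → (-1.76963,2.71040) → (-1.77,2.71)
v4: (3,2.5) → rotate → (-3.73342,1.14525) → ×s → (-3.45283,1.05918) → (-3.45,1.06)

Cross-section at z=9.25: (0.12,-1.03) (1.95,2.93) (-1.77,2.71) (-3.45,1.06)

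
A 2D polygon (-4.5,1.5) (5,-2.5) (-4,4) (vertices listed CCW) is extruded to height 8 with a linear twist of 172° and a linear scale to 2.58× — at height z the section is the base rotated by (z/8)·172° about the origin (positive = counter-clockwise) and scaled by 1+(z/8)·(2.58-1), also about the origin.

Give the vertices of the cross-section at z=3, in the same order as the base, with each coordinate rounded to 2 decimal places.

t = z/height = 3/8 = 0.375
s = 1 + (scale-1)·z/height = 1 + (2.58-1)·3/8 = 1.592500
θ = twist·z/height = 172°·3/8 = 64.5000° = 1.125737 rad
cos θ = 0.430511, sin θ = 0.902585 (intermediates below are computed at full precision and shown rounded to 5 d.p.)
v1: (-4.5,1.5) → rotate → (-3.29118,-3.41587) → ×s → (-5.24120,-5.43977) → (-5.24,-5.44)
v2: (5,-2.5) → rotate → (4.40902,3.43665) → ×s → (7.02136,5.47286) → (7.02,5.47)
v3: (-4,4) → rotate → (-5.33239,-1.88830) → ×s → (-8.49182,-3.00711) → (-8.49,-3.01)

Cross-section at z=3: (-5.24,-5.44) (7.02,5.47) (-8.49,-3.01)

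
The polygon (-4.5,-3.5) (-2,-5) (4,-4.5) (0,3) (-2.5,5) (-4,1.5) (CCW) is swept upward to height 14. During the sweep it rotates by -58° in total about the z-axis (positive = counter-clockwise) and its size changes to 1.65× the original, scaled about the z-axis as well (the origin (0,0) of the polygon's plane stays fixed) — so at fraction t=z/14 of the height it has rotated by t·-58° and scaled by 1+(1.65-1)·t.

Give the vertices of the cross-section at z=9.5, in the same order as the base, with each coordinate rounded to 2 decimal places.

t = z/height = 9.5/14 = 0.678571
s = 1 + (scale-1)·z/height = 1 + (1.65-1)·9.5/14 = 1.441071
θ = twist·z/height = -58°·9.5/14 = -39.3571° = -0.686912 rad
cos θ = 0.773208, sin θ = -0.634152 (intermediates below are computed at full precision and shown rounded to 5 d.p.)
v1: (-4.5,-3.5) → rotate → (-5.69897,0.14746) → ×s → (-8.21262,0.21250) → (-8.21,0.21)
v2: (-2,-5) → rotate → (-4.71718,-2.59774) → ×s → (-6.79779,-3.74352) → (-6.80,-3.74)
v3: (4,-4.5) → rotate → (0.23915,-6.01605) → ×s → (0.34463,-8.66955) → (0.34,-8.67)
v4: (0,3) → rotate → (1.90246,2.31962) → ×s → (2.74158,3.34274) → (2.74,3.34)
v5: (-2.5,5) → rotate → (1.23774,5.45142) → ×s → (1.78367,7.85589) → (1.78,7.86)
v6: (-4,1.5) → rotate → (-2.14160,3.69642) → ×s → (-3.08620,5.32681) → (-3.09,5.33)

Cross-section at z=9.5: (-8.21,0.21) (-6.80,-3.74) (0.34,-8.67) (2.74,3.34) (1.78,7.86) (-3.09,5.33)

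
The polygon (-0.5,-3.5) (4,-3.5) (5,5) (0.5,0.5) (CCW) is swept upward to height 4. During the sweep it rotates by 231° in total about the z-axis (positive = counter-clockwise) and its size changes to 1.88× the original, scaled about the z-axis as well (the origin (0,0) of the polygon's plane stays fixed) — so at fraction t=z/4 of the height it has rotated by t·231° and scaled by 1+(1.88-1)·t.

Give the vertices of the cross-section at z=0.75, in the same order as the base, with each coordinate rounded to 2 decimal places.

Cross-section at z=0.75: (2.37,-3.37) (6.19,0.23) (0.24,8.23) (0.02,0.82)

t = z/height = 0.75/4 = 0.1875
s = 1 + (scale-1)·z/height = 1 + (1.88-1)·0.75/4 = 1.165000
θ = twist·z/height = 231°·0.75/4 = 43.3125° = 0.755946 rad
cos θ = 0.727623, sin θ = 0.685977 (intermediates below are computed at full precision and shown rounded to 5 d.p.)
v1: (-0.5,-3.5) → rotate → (2.03711,-2.88967) → ×s → (2.37323,-3.36646) → (2.37,-3.37)
v2: (4,-3.5) → rotate → (5.31141,0.19723) → ×s → (6.18780,0.22977) → (6.19,0.23)
v3: (5,5) → rotate → (0.20823,7.06800) → ×s → (0.24259,8.23422) → (0.24,8.23)
v4: (0.5,0.5) → rotate → (0.02082,0.70680) → ×s → (0.02426,0.82342) → (0.02,0.82)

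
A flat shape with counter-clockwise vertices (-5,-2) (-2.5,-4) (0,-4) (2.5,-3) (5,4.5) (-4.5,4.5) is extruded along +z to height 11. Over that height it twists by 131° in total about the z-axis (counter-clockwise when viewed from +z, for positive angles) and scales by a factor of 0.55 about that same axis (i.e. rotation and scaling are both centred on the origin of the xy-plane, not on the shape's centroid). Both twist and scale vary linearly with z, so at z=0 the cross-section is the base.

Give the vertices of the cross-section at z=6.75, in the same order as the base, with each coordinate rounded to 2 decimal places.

t = z/height = 6.75/11 = 0.613636
s = 1 + (scale-1)·z/height = 1 + (0.55-1)·6.75/11 = 0.723864
θ = twist·z/height = 131°·6.75/11 = 80.3864° = 1.403007 rad
cos θ = 0.167003, sin θ = 0.985956 (intermediates below are computed at full precision and shown rounded to 5 d.p.)
v1: (-5,-2) → rotate → (1.13690,-5.26379) → ×s → (0.82296,-3.81027) → (0.82,-3.81)
v2: (-2.5,-4) → rotate → (3.52632,-3.13290) → ×s → (2.55257,-2.26780) → (2.55,-2.27)
v3: (0,-4) → rotate → (3.94383,-0.66801) → ×s → (2.85479,-0.48355) → (2.85,-0.48)
v4: (2.5,-3) → rotate → (3.37538,1.96388) → ×s → (2.44331,1.42158) → (2.44,1.42)
v5: (5,4.5) → rotate → (-3.60179,5.68130) → ×s → (-2.60720,4.11248) → (-2.61,4.11)
v6: (-4.5,4.5) → rotate → (-5.18832,-3.68529) → ×s → (-3.75564,-2.66765) → (-3.76,-2.67)

Cross-section at z=6.75: (0.82,-3.81) (2.55,-2.27) (2.85,-0.48) (2.44,1.42) (-2.61,4.11) (-3.76,-2.67)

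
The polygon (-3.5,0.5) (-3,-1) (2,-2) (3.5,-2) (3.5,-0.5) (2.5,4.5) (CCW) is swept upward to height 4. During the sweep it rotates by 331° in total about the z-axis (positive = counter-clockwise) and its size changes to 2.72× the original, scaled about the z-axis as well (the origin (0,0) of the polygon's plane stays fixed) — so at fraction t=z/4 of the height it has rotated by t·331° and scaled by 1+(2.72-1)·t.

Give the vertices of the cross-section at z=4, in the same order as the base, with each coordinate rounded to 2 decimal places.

Cross-section at z=4: (-7.67,5.80) (-8.46,1.58) (2.12,-7.40) (5.69,-9.37) (7.67,-5.80) (11.88,7.41)

t = z/height = 4/4 = 1
s = 1 + (scale-1)·z/height = 1 + (2.72-1)·4/4 = 2.720000
θ = twist·z/height = 331°·4/4 = 331.0000° = 5.777040 rad
cos θ = 0.874620, sin θ = -0.484810 (intermediates below are computed at full precision and shown rounded to 5 d.p.)
v1: (-3.5,0.5) → rotate → (-2.81876,2.13414) → ×s → (-7.66704,5.80487) → (-7.67,5.80)
v2: (-3,-1) → rotate → (-3.10867,0.57981) → ×s → (-8.45558,1.57708) → (-8.46,1.58)
v3: (2,-2) → rotate → (0.77962,-2.71886) → ×s → (2.12057,-7.39530) → (2.12,-7.40)
v4: (3.5,-2) → rotate → (2.09155,-3.44607) → ×s → (5.68902,-9.37332) → (5.69,-9.37)
v5: (3.5,-0.5) → rotate → (2.81876,-2.13414) → ×s → (7.66704,-5.80487) → (7.67,-5.80)
v6: (2.5,4.5) → rotate → (4.36819,2.72376) → ×s → (11.88148,7.40864) → (11.88,7.41)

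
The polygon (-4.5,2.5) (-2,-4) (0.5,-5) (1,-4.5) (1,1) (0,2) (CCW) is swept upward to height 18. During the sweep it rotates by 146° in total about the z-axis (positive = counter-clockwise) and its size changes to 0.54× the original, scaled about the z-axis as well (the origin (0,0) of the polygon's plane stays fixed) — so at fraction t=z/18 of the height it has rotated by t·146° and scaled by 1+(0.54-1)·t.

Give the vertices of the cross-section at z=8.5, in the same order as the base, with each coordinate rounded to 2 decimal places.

t = z/height = 8.5/18 = 0.472222
s = 1 + (scale-1)·z/height = 1 + (0.54-1)·8.5/18 = 0.782778
θ = twist·z/height = 146°·8.5/18 = 68.9444° = 1.203308 rad
cos θ = 0.359273, sin θ = 0.933233 (intermediates below are computed at full precision and shown rounded to 5 d.p.)
v1: (-4.5,2.5) → rotate → (-3.94981,-3.30136) → ×s → (-3.09182,-2.58423) → (-3.09,-2.58)
v2: (-2,-4) → rotate → (3.01438,-3.30356) → ×s → (2.35959,-2.58595) → (2.36,-2.59)
v3: (0.5,-5) → rotate → (4.84580,-1.32975) → ×s → (3.79318,-1.04090) → (3.79,-1.04)
v4: (1,-4.5) → rotate → (4.55882,-0.68350) → ×s → (3.56854,-0.53503) → (3.57,-0.54)
v5: (1,1) → rotate → (-0.57396,1.29251) → ×s → (-0.44928,1.01174) → (-0.45,1.01)
v6: (0,2) → rotate → (-1.86647,0.71855) → ×s → (-1.46103,0.56246) → (-1.46,0.56)

Cross-section at z=8.5: (-3.09,-2.58) (2.36,-2.59) (3.79,-1.04) (3.57,-0.54) (-0.45,1.01) (-1.46,0.56)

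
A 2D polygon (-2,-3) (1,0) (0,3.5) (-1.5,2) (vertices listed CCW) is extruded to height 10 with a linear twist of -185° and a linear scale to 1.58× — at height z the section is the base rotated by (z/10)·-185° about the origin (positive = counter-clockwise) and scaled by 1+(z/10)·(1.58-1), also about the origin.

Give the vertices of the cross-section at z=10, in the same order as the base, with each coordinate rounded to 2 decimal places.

t = z/height = 10/10 = 1
s = 1 + (scale-1)·z/height = 1 + (1.58-1)·10/10 = 1.580000
θ = twist·z/height = -185°·10/10 = -185.0000° = -3.228859 rad
cos θ = -0.996195, sin θ = 0.087156 (intermediates below are computed at full precision and shown rounded to 5 d.p.)
v1: (-2,-3) → rotate → (2.25386,2.81427) → ×s → (3.56109,4.44655) → (3.56,4.45)
v2: (1,0) → rotate → (-0.99619,0.08716) → ×s → (-1.57399,0.13771) → (-1.57,0.14)
v3: (0,3.5) → rotate → (-0.30505,-3.48668) → ×s → (-0.48197,-5.50896) → (-0.48,-5.51)
v4: (-1.5,2) → rotate → (1.31998,-2.12312) → ×s → (2.08557,-3.35453) → (2.09,-3.35)

Cross-section at z=10: (3.56,4.45) (-1.57,0.14) (-0.48,-5.51) (2.09,-3.35)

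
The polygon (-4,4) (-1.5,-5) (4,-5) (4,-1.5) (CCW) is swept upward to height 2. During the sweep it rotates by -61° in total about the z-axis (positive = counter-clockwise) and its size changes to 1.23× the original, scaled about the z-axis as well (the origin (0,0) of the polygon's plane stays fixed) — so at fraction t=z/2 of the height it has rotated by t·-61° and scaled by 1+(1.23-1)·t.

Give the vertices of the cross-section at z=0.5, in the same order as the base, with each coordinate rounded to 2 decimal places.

Cross-section at z=0.5: (-2.97,5.19) (-2.92,-4.68) (2.69,-6.21) (3.66,-2.64)

t = z/height = 0.5/2 = 0.25
s = 1 + (scale-1)·z/height = 1 + (1.23-1)·0.5/2 = 1.057500
θ = twist·z/height = -61°·0.5/2 = -15.2500° = -0.266163 rad
cos θ = 0.964787, sin θ = -0.263031 (intermediates below are computed at full precision and shown rounded to 5 d.p.)
v1: (-4,4) → rotate → (-2.80702,4.91127) → ×s → (-2.96843,5.19367) → (-2.97,5.19)
v2: (-1.5,-5) → rotate → (-2.76234,-4.42939) → ×s → (-2.92117,-4.68408) → (-2.92,-4.68)
v3: (4,-5) → rotate → (2.54399,-5.87606) → ×s → (2.69027,-6.21394) → (2.69,-6.21)
v4: (4,-1.5) → rotate → (3.46460,-2.49931) → ×s → (3.66382,-2.64302) → (3.66,-2.64)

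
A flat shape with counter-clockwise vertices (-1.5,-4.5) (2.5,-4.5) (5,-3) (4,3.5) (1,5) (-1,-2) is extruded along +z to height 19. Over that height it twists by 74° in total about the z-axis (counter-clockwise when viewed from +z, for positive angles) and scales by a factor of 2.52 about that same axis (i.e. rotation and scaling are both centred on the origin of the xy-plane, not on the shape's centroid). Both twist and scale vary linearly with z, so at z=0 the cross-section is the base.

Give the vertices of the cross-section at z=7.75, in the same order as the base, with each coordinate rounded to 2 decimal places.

Cross-section at z=7.75: (1.56,-7.52) (7.17,-4.27) (9.45,-0.13) (2.75,8.16) (-2.67,7.82) (0.23,-3.62)

t = z/height = 7.75/19 = 0.407895
s = 1 + (scale-1)·z/height = 1 + (2.52-1)·7.75/19 = 1.620000
θ = twist·z/height = 74°·7.75/19 = 30.1842° = 0.526814 rad
cos θ = 0.864413, sin θ = 0.502782 (intermediates below are computed at full precision and shown rounded to 5 d.p.)
v1: (-1.5,-4.5) → rotate → (0.96590,-4.64403) → ×s → (1.56475,-7.52333) → (1.56,-7.52)
v2: (2.5,-4.5) → rotate → (4.42355,-2.63291) → ×s → (7.16615,-4.26531) → (7.17,-4.27)
v3: (5,-3) → rotate → (5.83041,-0.07933) → ×s → (9.44527,-0.12852) → (9.45,-0.13)
v4: (4,3.5) → rotate → (1.69792,5.03657) → ×s → (2.75063,8.15925) → (2.75,8.16)
v5: (1,5) → rotate → (-1.64950,4.82485) → ×s → (-2.67218,7.81625) → (-2.67,7.82)
v6: (-1,-2) → rotate → (0.14115,-2.23161) → ×s → (0.22866,-3.61521) → (0.23,-3.62)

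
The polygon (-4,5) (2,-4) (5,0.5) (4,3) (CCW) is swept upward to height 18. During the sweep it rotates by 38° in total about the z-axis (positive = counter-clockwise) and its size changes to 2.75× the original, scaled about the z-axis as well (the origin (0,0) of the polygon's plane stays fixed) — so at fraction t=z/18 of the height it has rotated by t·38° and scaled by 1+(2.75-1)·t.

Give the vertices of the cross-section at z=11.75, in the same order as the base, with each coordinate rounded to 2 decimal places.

Cross-section at z=11.75: (-12.27,6.13) (7.48,-5.98) (9.27,5.47) (5.08,9.43)

t = z/height = 11.75/18 = 0.652778
s = 1 + (scale-1)·z/height = 1 + (2.75-1)·11.75/18 = 2.142361
θ = twist·z/height = 38°·11.75/18 = 24.8056° = 0.432939 rad
cos θ = 0.907737, sin θ = 0.419540 (intermediates below are computed at full precision and shown rounded to 5 d.p.)
v1: (-4,5) → rotate → (-5.72865,2.86052) → ×s → (-12.27283,6.12827) → (-12.27,6.13)
v2: (2,-4) → rotate → (3.49363,-2.79187) → ×s → (7.48463,-5.98119) → (7.48,-5.98)
v3: (5,0.5) → rotate → (4.32891,2.55157) → ×s → (9.27410,5.46638) → (9.27,5.47)
v4: (4,3) → rotate → (2.37233,4.40137) → ×s → (5.08238,9.42933) → (5.08,9.43)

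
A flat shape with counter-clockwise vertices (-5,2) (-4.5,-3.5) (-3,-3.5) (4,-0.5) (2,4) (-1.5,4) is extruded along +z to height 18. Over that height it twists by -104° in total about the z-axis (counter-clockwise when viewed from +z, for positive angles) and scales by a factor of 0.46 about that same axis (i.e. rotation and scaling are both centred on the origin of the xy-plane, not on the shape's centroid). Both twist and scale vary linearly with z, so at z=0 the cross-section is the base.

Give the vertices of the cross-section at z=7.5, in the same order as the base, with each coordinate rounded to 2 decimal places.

Cross-section at z=7.5: (-1.75,3.79) (-4.40,0.42) (-3.55,-0.38) (1.99,-2.41) (3.25,1.19) (1.28,3.05)

t = z/height = 7.5/18 = 0.416667
s = 1 + (scale-1)·z/height = 1 + (0.46-1)·7.5/18 = 0.775000
θ = twist·z/height = -104°·7.5/18 = -43.3333° = -0.756309 rad
cos θ = 0.727374, sin θ = -0.686242 (intermediates below are computed at full precision and shown rounded to 5 d.p.)
v1: (-5,2) → rotate → (-2.26438,4.88596) → ×s → (-1.75490,3.78662) → (-1.75,3.79)
v2: (-4.5,-3.5) → rotate → (-5.67503,0.54228) → ×s → (-4.39815,0.42027) → (-4.40,0.42)
v3: (-3,-3.5) → rotate → (-4.58397,-0.48708) → ×s → (-3.55257,-0.37749) → (-3.55,-0.38)
v4: (4,-0.5) → rotate → (2.56637,-3.10865) → ×s → (1.98894,-2.40921) → (1.99,-2.41)
v5: (2,4) → rotate → (4.19971,1.53701) → ×s → (3.25478,1.19118) → (3.25,1.19)
v6: (-1.5,4) → rotate → (1.65391,3.93886) → ×s → (1.28178,3.05261) → (1.28,3.05)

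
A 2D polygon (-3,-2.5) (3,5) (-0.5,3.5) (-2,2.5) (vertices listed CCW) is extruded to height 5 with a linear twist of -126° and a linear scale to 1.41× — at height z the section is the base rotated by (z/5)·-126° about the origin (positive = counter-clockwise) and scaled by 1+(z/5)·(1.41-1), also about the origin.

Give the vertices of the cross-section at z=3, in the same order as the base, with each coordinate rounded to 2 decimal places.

t = z/height = 3/5 = 0.6
s = 1 + (scale-1)·z/height = 1 + (1.41-1)·3/5 = 1.246000
θ = twist·z/height = -126°·3/5 = -75.6000° = -1.319469 rad
cos θ = 0.248690, sin θ = -0.968583 (intermediates below are computed at full precision and shown rounded to 5 d.p.)
v1: (-3,-2.5) → rotate → (-3.16753,2.28402) → ×s → (-3.94674,2.84589) → (-3.95,2.85)
v2: (3,5) → rotate → (5.58899,-1.66230) → ×s → (6.96388,-2.07123) → (6.96,-2.07)
v3: (-0.5,3.5) → rotate → (3.26570,1.35471) → ×s → (4.06906,1.68796) → (4.07,1.69)
v4: (-2,2.5) → rotate → (1.92408,2.55889) → ×s → (2.39740,3.18838) → (2.40,3.19)

Cross-section at z=3: (-3.95,2.85) (6.96,-2.07) (4.07,1.69) (2.40,3.19)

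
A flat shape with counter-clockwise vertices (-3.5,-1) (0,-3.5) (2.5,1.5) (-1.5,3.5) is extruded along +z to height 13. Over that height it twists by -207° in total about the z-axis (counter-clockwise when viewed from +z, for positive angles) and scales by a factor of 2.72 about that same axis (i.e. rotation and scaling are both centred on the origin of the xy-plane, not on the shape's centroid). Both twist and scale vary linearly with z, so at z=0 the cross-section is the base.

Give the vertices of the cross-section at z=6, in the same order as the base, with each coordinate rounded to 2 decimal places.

Cross-section at z=6: (-1.18,6.42) (-6.25,0.61) (2.25,-4.72) (6.51,2.07)

t = z/height = 6/13 = 0.461538
s = 1 + (scale-1)·z/height = 1 + (2.72-1)·6/13 = 1.793846
θ = twist·z/height = -207°·6/13 = -95.5385° = -1.667461 rad
cos θ = -0.096514, sin θ = -0.995332 (intermediates below are computed at full precision and shown rounded to 5 d.p.)
v1: (-3.5,-1) → rotate → (-0.65753,3.58017) → ×s → (-1.17951,6.42228) → (-1.18,6.42)
v2: (0,-3.5) → rotate → (-3.48366,0.33780) → ×s → (-6.24915,0.60596) → (-6.25,0.61)
v3: (2.5,1.5) → rotate → (1.25171,-2.63310) → ×s → (2.24538,-4.72338) → (2.25,-4.72)
v4: (-1.5,3.5) → rotate → (3.62843,1.15520) → ×s → (6.50885,2.07225) → (6.51,2.07)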